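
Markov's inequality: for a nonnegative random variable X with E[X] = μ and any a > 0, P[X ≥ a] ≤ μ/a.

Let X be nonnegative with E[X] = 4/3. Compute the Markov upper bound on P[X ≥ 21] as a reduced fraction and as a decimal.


μ = E[X] = 4/3, a = 21.
Markov: P[X ≥ 21] ≤ μ/a = (4/3)/21 = 4/63.
Numerically: ≈ 0.063.
(Since a = 21 > μ = 1.333, the bound 4/63 is < 1 and informative.)

P[X ≥ 21] ≤ 4/63 ≈ 0.063.


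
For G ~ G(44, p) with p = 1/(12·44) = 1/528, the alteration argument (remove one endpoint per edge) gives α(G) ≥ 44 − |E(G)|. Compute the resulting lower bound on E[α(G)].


E[|E(G)|] = C(44, 2)·p = 946 · (1/528) = 43/24.
E[α(G)] ≥ n − E[|E(G)|] = 44 − 43/24 = 1013/24.
Numerically: ≈ 42.2083.
(This is only a lower bound; the true E[α(G)] may be larger.)

E[α(G)] ≥ 1013/24 ≈ 42.2083.


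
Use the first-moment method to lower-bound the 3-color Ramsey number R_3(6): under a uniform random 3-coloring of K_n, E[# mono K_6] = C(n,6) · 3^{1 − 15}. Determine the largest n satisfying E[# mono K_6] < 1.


We need C(n, 6) · 3^{1 − 15} < 1, i.e. C(n, 6) < 3^{15 − 1} = 4782969.
Check values of n near the boundary:
  n = 37: C(37, 6) = 2324784; 2324784 < 4782969? YES
  n = 38: C(38, 6) = 2760681; 2760681 < 4782969? YES
  n = 39: C(39, 6) = 3262623; 3262623 < 4782969? YES
  n = 40: C(40, 6) = 3838380; 3838380 < 4782969? YES
  n = 41: C(41, 6) = 4496388; 4496388 < 4782969? YES
  n = 42: C(42, 6) = 5245786; 5245786 < 4782969? NO
  n = 43: C(43, 6) = 6096454; 6096454 < 4782969? NO
The largest n with C(n, 6) < 4782969 is n = 41 (where E[X] = 1498796/1594323 ≈ 0.9400830). Hence R_3(6) > 41, i.e. R_3(6) ≥ 42.

Largest n = 41; hence R_3(6) > 41.


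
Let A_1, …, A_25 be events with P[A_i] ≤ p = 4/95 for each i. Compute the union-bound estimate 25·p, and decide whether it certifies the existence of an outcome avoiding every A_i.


Union bound: P[∪_{i=1}^{25} A_i] ≤ Σ_i P[A_i] ≤ 25·p = 25·(4/95) = 20/19.
Numerically: 20/19 ≈ 1.05263.
Is 20/19 < 1? NO.
Since the bound 20/19 is ≥ 1, the union bound is uninformative here; it does NOT by itself certify existence.

25·p = 20/19 ≈ 1.05263; existence NOT certified by the union bound.


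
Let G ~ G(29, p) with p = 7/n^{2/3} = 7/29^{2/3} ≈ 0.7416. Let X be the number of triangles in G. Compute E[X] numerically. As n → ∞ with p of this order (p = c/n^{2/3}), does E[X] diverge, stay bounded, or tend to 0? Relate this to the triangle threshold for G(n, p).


Number of potential triangles: C(29, 3) = 3654.
Each occurs with probability p³ ≈ (0.7416)³ ≈ 4.078478e-01.
By linearity: E[X] = C(29, 3)·p³ ≈ 3654 · 4.078478e-01 ≈ 1490.2759.
Since α = 2/3 < 1, p = c/n^{2/3} ≫ 1/n is above the triangle threshold p ~ 1/n. Asymptotically E[X] ~ (c³/6)·n^{3(1−α)} = (7³/6)·n^{1} → ∞; triangles are abundant w.h.p.

E[X] ≈ 1490.2759; in regime p = Θ(1/n^{2/3}) E[X] diverges (above the triangle threshold p ~ 1/n).


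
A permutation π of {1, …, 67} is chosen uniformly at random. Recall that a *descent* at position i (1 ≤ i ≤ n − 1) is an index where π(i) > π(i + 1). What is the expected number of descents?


Write X = Σ X_I over i = 1, …, 66, with X_I the indicator of one descent.
There are 66 indicators.
For each fixed i, the pair (π(i), π(i+1)) is a uniformly random ordered pair of distinct values from {1, …, 67}; by symmetry P[π(i) > π(i+1)] = 1/2.
By linearity: E[X] = 66 · (1/2) = (67 − 1) · (1/2) = 33 ≈ 33.00000.

E[X] = 33 = 33.00000.


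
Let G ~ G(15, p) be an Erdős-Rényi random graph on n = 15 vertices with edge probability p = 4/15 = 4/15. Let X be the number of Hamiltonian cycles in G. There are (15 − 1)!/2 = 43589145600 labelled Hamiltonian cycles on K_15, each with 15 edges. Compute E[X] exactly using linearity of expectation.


K_15 has (15 − 1)!/2 = 43589145600 labelled Hamiltonian cycles.
For each such Hamiltonian cycle H, let X_H = 1 if all 15 edges of H are present in G. Then P[X_H = 1] = p^{15} = (4/15)^{15} = 1073741824/437893890380859375.
By linearity of expectation: E[X] = Σ_H E[X_H] = 43589145600 · p^{15} = 43589145600 · 1073741824/437893890380859375 = 7704277975826432/72081298828125.
Numerically: E[X] ≈ 107.

E[X] = 43589145600 · (4/15)^{15} = 7704277975826432/72081298828125 ≈ 107.


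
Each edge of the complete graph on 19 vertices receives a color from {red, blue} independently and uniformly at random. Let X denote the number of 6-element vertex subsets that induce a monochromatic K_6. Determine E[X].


Let X = Σ_S X_S over the C(19, 6) = 27132 subsets S of size 6, where X_S = 1 if the K_6 on S is monochromatic.
For a fixed S, the K_6 on S has C(6, 2) = 15 edges. P[all 15 edges red] = (1/2)^15, and likewise for blue, so P[monochromatic] = 2·(1/2)^15 = 2^{1 − 15} = 1/16384.
Summing: E[X] = C(19, 6) · 2^{1 − 15} = 27132 · 1/16384 = 6783/4096.
Numerically: E[X] ≈ 1.65601.

E[X] = C(19,6)·2^(1−C(6,2)) = 6783/4096 ≈ 1.65601.


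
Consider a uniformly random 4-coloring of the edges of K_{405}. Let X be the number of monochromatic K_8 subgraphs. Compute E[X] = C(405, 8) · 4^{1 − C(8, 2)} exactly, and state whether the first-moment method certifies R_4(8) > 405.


E[X] = C(405, 8) · 4^{1 − 28} = 16745853821188050 · 4^{−27} = 16745853821188050/18014398509481984.
As a reduced fraction: E[X] = 8372926910594025/9007199254740992 ≈ 0.9295816.
Is E[X] < 1? YES.
Since E[X] < 1, there exists a 4-coloring of K_{405} with no monochromatic K_8; hence R_4(8) > 405.

E[X] = 8372926910594025/9007199254740992 ≈ 0.9295816; E[X] < 1, so R_4(8) > 405.


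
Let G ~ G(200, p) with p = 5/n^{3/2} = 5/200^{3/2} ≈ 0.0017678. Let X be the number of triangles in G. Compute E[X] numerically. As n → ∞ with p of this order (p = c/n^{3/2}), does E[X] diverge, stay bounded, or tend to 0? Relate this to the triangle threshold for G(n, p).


Number of potential triangles: C(200, 3) = 1313400.
Each occurs with probability p³ ≈ (0.0017678)³ ≈ 5.5242717e-09.
By linearity: E[X] = C(200, 3)·p³ ≈ 1313400 · 5.5242717e-09 ≈ 0.00726.
Since α = 3/2 > 1, p = c/n^{3/2} = o(1/n) is below the triangle threshold p ~ 1/n. Asymptotically E[X] ~ (c³/6)·n^{3(1−α)} = (5³/6)·n^{-1.5} → 0, so by Markov's inequality G has no triangles w.h.p.

E[X] ≈ 0.00726; in regime p = Θ(1/n^{3/2}) E[X] tends to 0 (below the triangle threshold p ~ 1/n).


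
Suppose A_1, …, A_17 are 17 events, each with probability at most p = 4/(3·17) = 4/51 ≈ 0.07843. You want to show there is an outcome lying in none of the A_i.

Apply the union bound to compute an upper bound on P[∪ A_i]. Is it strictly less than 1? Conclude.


Union bound: P[∪_{i=1}^{17} A_i] ≤ Σ_i P[A_i] ≤ 17·p = 17·(4/51) = 4/3.
Numerically: 4/3 ≈ 1.33333.
Is 4/3 < 1? NO.
Since the bound 4/3 is ≥ 1, the union bound is uninformative here; it does NOT by itself certify existence.

17·p = 4/3 ≈ 1.33333; existence NOT certified by the union bound.


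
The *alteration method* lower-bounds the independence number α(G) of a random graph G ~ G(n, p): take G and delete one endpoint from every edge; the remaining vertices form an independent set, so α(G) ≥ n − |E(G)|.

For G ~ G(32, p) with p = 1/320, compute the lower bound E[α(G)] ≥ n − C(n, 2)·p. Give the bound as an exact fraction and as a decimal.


E[|E(G)|] = C(32, 2)·p = 496 · (1/320) = 31/20.
E[α(G)] ≥ n − E[|E(G)|] = 32 − 31/20 = 609/20.
Numerically: ≈ 30.450000.
(This is only a lower bound; the true E[α(G)] may be larger.)

E[α(G)] ≥ 609/20 ≈ 30.450000.


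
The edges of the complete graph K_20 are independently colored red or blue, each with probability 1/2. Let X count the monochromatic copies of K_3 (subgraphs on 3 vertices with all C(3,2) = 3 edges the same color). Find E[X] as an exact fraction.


Let X = Σ_S X_S over the C(20, 3) = 1140 subsets S of size 3, where X_S = 1 if the K_3 on S is monochromatic.
For a fixed S, the K_3 on S has C(3, 2) = 3 edges. P[all 3 edges red] = (1/2)^3, and likewise for blue, so P[monochromatic] = 2·(1/2)^3 = 2^{1 − 3} = 1/4.
By linearity: E[X] = C(20, 3) · 2^{1 − 3} = 1140 · 1/4 = 285.
Numerically: E[X] ≈ 285.000000.

E[X] = C(20,3)·2^(1−C(3,2)) = 285 ≈ 285.000000.


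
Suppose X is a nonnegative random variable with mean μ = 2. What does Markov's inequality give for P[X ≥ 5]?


μ = E[X] = 2, a = 5.
Markov: P[X ≥ 5] ≤ μ/a = (2)/5 = 2/5.
Numerically: ≈ 0.4000.
(Since a = 5 > μ = 2.0000, the bound 2/5 is < 1 and informative.)

P[X ≥ 5] ≤ 2/5 ≈ 0.4000.


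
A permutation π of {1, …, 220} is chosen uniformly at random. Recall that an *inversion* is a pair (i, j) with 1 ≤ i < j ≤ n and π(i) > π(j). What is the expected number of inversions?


Write X = Σ X_I over the C(220, 2) = 24090 pairs i < j, with X_I the indicator of one inversion.
There are 24090 indicators.
For each fixed pair i < j, the values π(i) and π(j) are two distinct elements of {1, …, 220} in uniformly random order; by symmetry P[π(i) > π(j)] = 1/2.
By linearity: E[X] = 24090 · (1/2) = C(220, 2) · (1/2) = 24090/2 = 12045 ≈ 12045.0000.

E[X] = 12045 = 12045.0000.


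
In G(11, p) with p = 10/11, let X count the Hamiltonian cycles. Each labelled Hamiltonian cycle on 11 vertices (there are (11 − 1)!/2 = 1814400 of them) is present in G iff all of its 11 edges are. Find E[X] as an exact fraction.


K_11 has (11 − 1)!/2 = 1814400 labelled Hamiltonian cycles.
For each such Hamiltonian cycle H, let X_H = 1 if all 11 edges of H are present in G. Then P[X_H = 1] = p^{11} = (10/11)^{11} = 100000000000/285311670611.
By linearity: E[X] = Σ_H E[X_H] = 1814400 · p^{11} = 1814400 · 100000000000/285311670611 = 181440000000000000/285311670611.
Numerically: E[X] ≈ 6.3594e+05.

E[X] = 1814400 · (10/11)^{11} = 181440000000000000/285311670611 ≈ 6.3594e+05.


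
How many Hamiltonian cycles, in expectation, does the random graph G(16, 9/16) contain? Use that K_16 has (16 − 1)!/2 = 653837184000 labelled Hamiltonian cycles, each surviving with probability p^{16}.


K_16 has (16 − 1)!/2 = 653837184000 labelled Hamiltonian cycles.
For each such Hamiltonian cycle H, let X_H = 1 if all 16 edges of H are present in G. Then P[X_H = 1] = p^{16} = (9/16)^{16} = 1853020188851841/18446744073709551616.
Summing the indicators: E[X] = Σ_H E[X_H] = 653837184000 · p^{16} = 653837184000 · 1853020188851841/18446744073709551616 = 1183177248216831945952875/18014398509481984.
Numerically: E[X] ≈ 6.568e+07.

E[X] = 653837184000 · (9/16)^{16} = 1183177248216831945952875/18014398509481984 ≈ 6.568e+07.


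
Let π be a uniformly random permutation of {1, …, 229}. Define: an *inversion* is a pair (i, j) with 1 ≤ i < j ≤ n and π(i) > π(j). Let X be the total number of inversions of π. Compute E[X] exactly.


Write X = Σ X_I over the C(229, 2) = 26106 pairs i < j, with X_I the indicator of one inversion.
There are 26106 indicators.
For each fixed pair i < j, the values π(i) and π(j) are two distinct elements of {1, …, 229} in uniformly random order; by symmetry P[π(i) > π(j)] = 1/2.
By linearity: E[X] = 26106 · (1/2) = C(229, 2) · (1/2) = 26106/2 = 13053 ≈ 13053.000000.

E[X] = 13053 = 13053.000000.


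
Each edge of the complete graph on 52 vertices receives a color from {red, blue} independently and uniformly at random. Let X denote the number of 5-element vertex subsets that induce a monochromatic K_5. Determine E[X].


Let X = Σ_S X_S over the C(52, 5) = 2598960 subsets S of size 5, where X_S = 1 if the K_5 on S is monochromatic.
For a fixed S, the K_5 on S has C(5, 2) = 10 edges. P[all 10 edges red] = (1/2)^10, and likewise for blue, so P[monochromatic] = 2·(1/2)^10 = 2^{1 − 10} = 1/512.
Summing: E[X] = C(52, 5) · 2^{1 − 10} = 2598960 · 1/512 = 162435/32.
Numerically: E[X] ≈ 5076.094.

E[X] = C(52,5)·2^(1−C(5,2)) = 162435/32 ≈ 5076.094.


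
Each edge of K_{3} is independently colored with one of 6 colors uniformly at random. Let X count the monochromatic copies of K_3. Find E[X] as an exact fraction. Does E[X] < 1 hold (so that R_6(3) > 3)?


E[X] = C(3, 3) · 6^{1 − 3} = 1 · 6^{−2} = 1/36.
As a reduced fraction: E[X] = 1/36 ≈ 0.0278.
Is E[X] < 1? YES.
Since E[X] < 1, there exists a 6-coloring of K_{3} with no monochromatic K_3; hence R_6(3) > 3.

E[X] = 1/36 ≈ 0.0278; E[X] < 1, so R_6(3) > 3.


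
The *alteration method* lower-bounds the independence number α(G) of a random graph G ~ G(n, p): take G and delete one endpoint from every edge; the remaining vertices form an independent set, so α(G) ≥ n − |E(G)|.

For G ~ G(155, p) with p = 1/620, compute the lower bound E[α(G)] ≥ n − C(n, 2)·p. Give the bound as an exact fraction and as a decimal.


E[|E(G)|] = C(155, 2)·p = 11935 · (1/620) = 77/4.
E[α(G)] ≥ n − E[|E(G)|] = 155 − 77/4 = 543/4.
Numerically: ≈ 135.75000.
(This is only a lower bound; the true E[α(G)] may be larger.)

E[α(G)] ≥ 543/4 ≈ 135.75000.


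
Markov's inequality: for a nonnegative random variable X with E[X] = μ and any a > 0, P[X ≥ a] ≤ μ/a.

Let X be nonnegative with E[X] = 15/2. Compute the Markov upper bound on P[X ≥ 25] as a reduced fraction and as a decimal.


μ = E[X] = 15/2, a = 25.
Markov: P[X ≥ 25] ≤ μ/a = (15/2)/25 = 3/10.
Numerically: ≈ 0.300000.
(Since a = 25 > μ = 7.500000, the bound 3/10 is < 1 and informative.)

P[X ≥ 25] ≤ 3/10 ≈ 0.300000.


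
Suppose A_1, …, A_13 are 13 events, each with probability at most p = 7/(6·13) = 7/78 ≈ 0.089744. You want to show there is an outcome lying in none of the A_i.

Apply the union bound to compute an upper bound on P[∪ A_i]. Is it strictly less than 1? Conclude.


Union bound: P[∪_{i=1}^{13} A_i] ≤ Σ_i P[A_i] ≤ 13·p = 13·(7/78) = 7/6.
Numerically: 7/6 ≈ 1.166667.
Is 7/6 < 1? NO.
Since the bound 7/6 is ≥ 1, the union bound is uninformative here; it does NOT by itself certify existence.

13·p = 7/6 ≈ 1.166667; existence NOT certified by the union bound.


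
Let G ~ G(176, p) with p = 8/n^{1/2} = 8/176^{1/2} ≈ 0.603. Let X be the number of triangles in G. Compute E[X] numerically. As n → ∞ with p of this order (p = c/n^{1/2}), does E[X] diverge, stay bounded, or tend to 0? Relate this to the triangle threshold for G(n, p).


Number of potential triangles: C(176, 3) = 893200.
Each occurs with probability p³ ≈ (0.603)³ ≈ 2.19281e-01.
By linearity: E[X] = C(176, 3)·p³ ≈ 893200 · 2.19281e-01 ≈ 195861.769.
Since α = 1/2 < 1, p = c/n^{1/2} ≫ 1/n is above the triangle threshold p ~ 1/n. Asymptotically E[X] ~ (c³/6)·n^{3(1−α)} = (8³/6)·n^{1.5} → ∞; triangles are abundant w.h.p.

E[X] ≈ 195861.769; in regime p = Θ(1/n^{1/2}) E[X] diverges (above the triangle threshold p ~ 1/n).


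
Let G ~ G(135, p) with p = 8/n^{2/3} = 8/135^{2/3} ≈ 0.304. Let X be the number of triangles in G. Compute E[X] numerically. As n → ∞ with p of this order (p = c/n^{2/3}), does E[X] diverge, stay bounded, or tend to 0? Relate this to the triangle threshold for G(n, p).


Number of potential triangles: C(135, 3) = 400995.
Each occurs with probability p³ ≈ (0.304)³ ≈ 2.809328e-02.
By linearity: E[X] = C(135, 3)·p³ ≈ 400995 · 2.809328e-02 ≈ 11265.2642.
Since α = 2/3 < 1, p = c/n^{2/3} ≫ 1/n is above the triangle threshold p ~ 1/n. Asymptotically E[X] ~ (c³/6)·n^{3(1−α)} = (8³/6)·n^{1} → ∞; triangles are abundant w.h.p.

E[X] ≈ 11265.2642; in regime p = Θ(1/n^{2/3}) E[X] diverges (above the triangle threshold p ~ 1/n).


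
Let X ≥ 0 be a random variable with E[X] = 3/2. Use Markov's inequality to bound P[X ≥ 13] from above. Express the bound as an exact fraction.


μ = E[X] = 3/2, a = 13.
Markov: P[X ≥ 13] ≤ μ/a = (3/2)/13 = 3/26.
Numerically: ≈ 0.1154.
(Since a = 13 > μ = 1.5000, the bound 3/26 is < 1 and informative.)

P[X ≥ 13] ≤ 3/26 ≈ 0.1154.


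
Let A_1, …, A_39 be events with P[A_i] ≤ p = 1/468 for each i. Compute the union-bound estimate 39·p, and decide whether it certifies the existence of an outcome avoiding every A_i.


Union bound: P[∪_{i=1}^{39} A_i] ≤ Σ_i P[A_i] ≤ 39·p = 39·(1/468) = 1/12.
Numerically: 1/12 ≈ 0.0833.
Is 1/12 < 1? YES.
Since P[∪ A_i] ≤ 1/12 < 1, the complement has P[∩ A_i^c] ≥ 1 − 1/12 = 11/12 > 0, so some outcome avoids every A_i.

39·p = 1/12 ≈ 0.0833; existence CERTIFIED by the union bound.


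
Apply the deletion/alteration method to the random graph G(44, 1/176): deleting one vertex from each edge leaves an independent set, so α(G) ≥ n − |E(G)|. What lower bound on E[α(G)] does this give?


E[|E(G)|] = C(44, 2)·p = 946 · (1/176) = 43/8.
E[α(G)] ≥ n − E[|E(G)|] = 44 − 43/8 = 309/8.
Numerically: ≈ 38.625000.
(This is only a lower bound; the true E[α(G)] may be larger.)

E[α(G)] ≥ 309/8 ≈ 38.625000.


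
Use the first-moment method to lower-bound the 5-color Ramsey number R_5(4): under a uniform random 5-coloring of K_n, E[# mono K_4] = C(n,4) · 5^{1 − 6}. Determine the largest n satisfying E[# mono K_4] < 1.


We need C(n, 4) · 5^{1 − 6} < 1, i.e. C(n, 4) < 5^{6 − 1} = 3125.
Check values of n near the boundary:
  n = 12: C(12, 4) = 495; 495 < 3125? YES
  n = 13: C(13, 4) = 715; 715 < 3125? YES
  n = 14: C(14, 4) = 1001; 1001 < 3125? YES
  n = 15: C(15, 4) = 1365; 1365 < 3125? YES
  n = 16: C(16, 4) = 1820; 1820 < 3125? YES
  n = 17: C(17, 4) = 2380; 2380 < 3125? YES
  n = 18: C(18, 4) = 3060; 3060 < 3125? YES
  n = 19: C(19, 4) = 3876; 3876 < 3125? NO
The largest n with C(n, 4) < 3125 is n = 18 (where E[X] = 612/625 ≈ 0.97920). Hence R_5(4) > 18, i.e. R_5(4) ≥ 19.

Largest n = 18; hence R_5(4) > 18.


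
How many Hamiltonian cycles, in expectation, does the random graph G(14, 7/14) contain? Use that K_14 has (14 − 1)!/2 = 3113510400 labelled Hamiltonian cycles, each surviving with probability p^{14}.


K_14 has (14 − 1)!/2 = 3113510400 labelled Hamiltonian cycles.
For each such Hamiltonian cycle H, let X_H = 1 if all 14 edges of H are present in G. Then P[X_H = 1] = p^{14} = (1/2)^{14} = 1/16384.
Summing the indicators: E[X] = Σ_H E[X_H] = 3113510400 · p^{14} = 3113510400 · 1/16384 = 6081075/32.
Numerically: E[X] ≈ 1.9003e+05.

E[X] = 3113510400 · (1/2)^{14} = 6081075/32 ≈ 1.9003e+05.


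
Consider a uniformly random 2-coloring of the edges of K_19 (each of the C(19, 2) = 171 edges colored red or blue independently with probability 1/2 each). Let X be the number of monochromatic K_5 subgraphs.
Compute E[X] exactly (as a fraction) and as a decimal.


Let X = Σ_S X_S over the C(19, 5) = 11628 subsets S of size 5, where X_S = 1 if the K_5 on S is monochromatic.
For a fixed S, the K_5 on S has C(5, 2) = 10 edges. P[all 10 edges red] = (1/2)^10, and likewise for blue, so P[monochromatic] = 2·(1/2)^10 = 2^{1 − 10} = 1/512.
Summing: E[X] = C(19, 5) · 2^{1 − 10} = 11628 · 1/512 = 2907/128.
Numerically: E[X] ≈ 22.71094.

E[X] = C(19,5)·2^(1−C(5,2)) = 2907/128 ≈ 22.71094.


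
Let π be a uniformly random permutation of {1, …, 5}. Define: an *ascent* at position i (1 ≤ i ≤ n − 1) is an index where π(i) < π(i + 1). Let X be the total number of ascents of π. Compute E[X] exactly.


Write X = Σ X_I over i = 1, …, 4, with X_I the indicator of one ascent.
There are 4 indicators.
For each fixed i, the pair (π(i), π(i+1)) is a uniformly random ordered pair of distinct values from {1, …, 5}; by symmetry P[π(i) < π(i+1)] = 1/2.
By linearity: E[X] = 4 · (1/2) = (5 − 1) · (1/2) = 2 ≈ 2.000000.

E[X] = 2 = 2.000000.


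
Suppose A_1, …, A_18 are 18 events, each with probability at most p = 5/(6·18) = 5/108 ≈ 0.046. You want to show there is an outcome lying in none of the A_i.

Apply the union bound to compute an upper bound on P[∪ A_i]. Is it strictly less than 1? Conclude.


Union bound: P[∪_{i=1}^{18} A_i] ≤ Σ_i P[A_i] ≤ 18·p = 18·(5/108) = 5/6.
Numerically: 5/6 ≈ 0.833.
Is 5/6 < 1? YES.
Since P[∪ A_i] ≤ 5/6 < 1, the complement has P[∩ A_i^c] ≥ 1 − 5/6 = 1/6 > 0, so some outcome avoids every A_i.

18·p = 5/6 ≈ 0.833; existence CERTIFIED by the union bound.


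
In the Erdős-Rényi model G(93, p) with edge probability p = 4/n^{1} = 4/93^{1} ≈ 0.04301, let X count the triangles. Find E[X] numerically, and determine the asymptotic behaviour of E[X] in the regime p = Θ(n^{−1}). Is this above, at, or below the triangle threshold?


Number of potential triangles: C(93, 3) = 129766.
Each occurs with probability p³ ≈ (0.04301)³ ≈ 7.956666e-05.
By linearity: E[X] = C(93, 3)·p³ ≈ 129766 · 7.956666e-05 ≈ 10.3250.
Here α = 1, so p = 4/n is exactly at the triangle threshold p ~ 1/n. Asymptotically E[X] → c³/6 = 4³/6 = 32/3 ≈ 10.6667, a bounded constant. In this regime the triangle count is asymptotically Poisson(c³/6).

E[X] ≈ 10.3250; in regime p = Θ(1/n^{1}) E[X] stays bounded (at the triangle threshold p ~ 1/n).


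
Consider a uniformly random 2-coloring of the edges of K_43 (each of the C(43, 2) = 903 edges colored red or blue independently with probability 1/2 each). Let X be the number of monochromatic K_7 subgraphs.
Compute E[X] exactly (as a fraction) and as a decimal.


Let X = Σ_S X_S over the C(43, 7) = 32224114 subsets S of size 7, where X_S = 1 if the K_7 on S is monochromatic.
For a fixed S, the K_7 on S has C(7, 2) = 21 edges. P[all 21 edges red] = (1/2)^21, and likewise for blue, so P[monochromatic] = 2·(1/2)^21 = 2^{1 − 21} = 1/1048576.
By linearity of expectation: E[X] = C(43, 7) · 2^{1 − 21} = 32224114 · 1/1048576 = 16112057/524288.
Numerically: E[X] ≈ 30.731310.

E[X] = C(43,7)·2^(1−C(7,2)) = 16112057/524288 ≈ 30.731310.


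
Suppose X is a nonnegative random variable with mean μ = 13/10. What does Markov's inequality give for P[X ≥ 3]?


μ = E[X] = 13/10, a = 3.
Markov: P[X ≥ 3] ≤ μ/a = (13/10)/3 = 13/30.
Numerically: ≈ 0.4333.
(Since a = 3 > μ = 1.3000, the bound 13/30 is < 1 and informative.)

P[X ≥ 3] ≤ 13/30 ≈ 0.4333.


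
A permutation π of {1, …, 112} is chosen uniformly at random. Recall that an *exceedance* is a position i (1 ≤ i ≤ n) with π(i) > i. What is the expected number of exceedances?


Write X = Σ_{i=1}^{112} X_i, where X_i = 1_{π(i) > i}.
For each fixed i, π(i) is uniform over {1, …, 112} (marginal of a uniform permutation), so P[π(i) > i] = (n − i)/n. Summing: Σ_{i=1}^{112} (n − i)/n = (0 + 1 + … + 111)/112 = 112(112 − 1)/(2·112) = (112 − 1)/2.
Hence E[X] = Σ_{i=1}^{112} (112 − i)/112 = 111/2 ≈ 55.50000.

E[X] = 111/2 = 55.50000.


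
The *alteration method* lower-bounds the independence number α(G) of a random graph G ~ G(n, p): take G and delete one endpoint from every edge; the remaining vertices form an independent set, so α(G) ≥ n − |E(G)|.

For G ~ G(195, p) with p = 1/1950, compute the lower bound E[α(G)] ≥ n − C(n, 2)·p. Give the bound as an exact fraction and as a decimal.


E[|E(G)|] = C(195, 2)·p = 18915 · (1/1950) = 97/10.
E[α(G)] ≥ n − E[|E(G)|] = 195 − 97/10 = 1853/10.
Numerically: ≈ 185.300000.
(This is only a lower bound; the true E[α(G)] may be larger.)

E[α(G)] ≥ 1853/10 ≈ 185.300000.


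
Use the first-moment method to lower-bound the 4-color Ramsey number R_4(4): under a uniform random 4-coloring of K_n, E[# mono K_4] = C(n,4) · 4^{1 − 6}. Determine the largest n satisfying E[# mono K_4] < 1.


We need C(n, 4) · 4^{1 − 6} < 1, i.e. C(n, 4) < 4^{6 − 1} = 1024.
Check values of n near the boundary:
  n = 11: C(11, 4) = 330; 330 < 1024? YES
  n = 12: C(12, 4) = 495; 495 < 1024? YES
  n = 13: C(13, 4) = 715; 715 < 1024? YES
  n = 14: C(14, 4) = 1001; 1001 < 1024? YES
  n = 15: C(15, 4) = 1365; 1365 < 1024? NO
  n = 16: C(16, 4) = 1820; 1820 < 1024? NO
  n = 17: C(17, 4) = 2380; 2380 < 1024? NO
The largest n with C(n, 4) < 1024 is n = 14 (where E[X] = 1001/1024 ≈ 0.978). Hence R_4(4) > 14, i.e. R_4(4) ≥ 15.

Largest n = 14; hence R_4(4) > 14.


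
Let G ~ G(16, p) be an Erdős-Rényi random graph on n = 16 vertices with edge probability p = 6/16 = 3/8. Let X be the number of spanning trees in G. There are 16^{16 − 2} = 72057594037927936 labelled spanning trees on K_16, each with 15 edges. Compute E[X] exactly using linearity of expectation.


K_16 has 16^{16 − 2} = 72057594037927936 labelled spanning trees.
For each such spanning tree H, let X_H = 1 if all 15 edges of H are present in G. Then P[X_H = 1] = p^{15} = (3/8)^{15} = 14348907/35184372088832.
Summing the indicators: E[X] = Σ_H E[X_H] = 72057594037927936 · p^{15} = 72057594037927936 · 14348907/35184372088832 = 29386561536.
Numerically: E[X] ≈ 2.939e+10.

E[X] = 72057594037927936 · (3/8)^{15} = 29386561536 ≈ 2.939e+10.


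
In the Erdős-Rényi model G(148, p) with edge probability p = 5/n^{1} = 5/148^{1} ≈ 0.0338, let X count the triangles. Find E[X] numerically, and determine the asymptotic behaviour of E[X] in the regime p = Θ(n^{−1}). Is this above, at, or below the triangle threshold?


Number of potential triangles: C(148, 3) = 529396.
Each occurs with probability p³ ≈ (0.0338)³ ≈ 3.85589e-05.
By linearity: E[X] = C(148, 3)·p³ ≈ 529396 · 3.85589e-05 ≈ 20.413.
Here α = 1, so p = 5/n is exactly at the triangle threshold p ~ 1/n. Asymptotically E[X] → c³/6 = 5³/6 = 125/6 ≈ 20.833, a bounded constant. In this regime the triangle count is asymptotically Poisson(c³/6).

E[X] ≈ 20.413; in regime p = Θ(1/n^{1}) E[X] stays bounded (at the triangle threshold p ~ 1/n).


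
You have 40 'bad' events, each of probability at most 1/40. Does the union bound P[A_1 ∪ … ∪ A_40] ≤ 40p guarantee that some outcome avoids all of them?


Union bound: P[∪_{i=1}^{40} A_i] ≤ Σ_i P[A_i] ≤ 40·p = 40·(1/40) = 1.
Numerically: 1 ≈ 1.0000.
Is 1 < 1? NO.
Since the bound 1 is ≥ 1, the union bound is uninformative here; it does NOT by itself certify existence.

40·p = 1 ≈ 1.0000; existence NOT certified by the union bound.


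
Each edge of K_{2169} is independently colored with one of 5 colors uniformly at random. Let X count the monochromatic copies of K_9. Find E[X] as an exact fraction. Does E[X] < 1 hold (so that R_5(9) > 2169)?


E[X] = C(2169, 9) · 5^{1 − 36} = 2879753360044504243499683 · 5^{−35} = 2879753360044504243499683/2910383045673370361328125.
As a reduced fraction: E[X] = 2879753360044504243499683/2910383045673370361328125 ≈ 0.9894757.
Is E[X] < 1? YES.
Since E[X] < 1, there exists a 5-coloring of K_{2169} with no monochromatic K_9; hence R_5(9) > 2169.

E[X] = 2879753360044504243499683/2910383045673370361328125 ≈ 0.9894757; E[X] < 1, so R_5(9) > 2169.


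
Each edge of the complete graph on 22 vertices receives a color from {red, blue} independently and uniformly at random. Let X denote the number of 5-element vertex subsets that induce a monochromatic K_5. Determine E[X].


Let X = Σ_S X_S over the C(22, 5) = 26334 subsets S of size 5, where X_S = 1 if the K_5 on S is monochromatic.
For a fixed S, the K_5 on S has C(5, 2) = 10 edges. P[all 10 edges red] = (1/2)^10, and likewise for blue, so P[monochromatic] = 2·(1/2)^10 = 2^{1 − 10} = 1/512.
By linearity of expectation: E[X] = C(22, 5) · 2^{1 − 10} = 26334 · 1/512 = 13167/256.
Numerically: E[X] ≈ 51.433594.

E[X] = C(22,5)·2^(1−C(5,2)) = 13167/256 ≈ 51.433594.


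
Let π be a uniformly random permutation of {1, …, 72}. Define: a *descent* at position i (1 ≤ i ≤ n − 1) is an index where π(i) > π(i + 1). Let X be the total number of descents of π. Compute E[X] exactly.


Write X = Σ X_I over i = 1, …, 71, with X_I the indicator of one descent.
There are 71 indicators.
For each fixed i, the pair (π(i), π(i+1)) is a uniformly random ordered pair of distinct values from {1, …, 72}; by symmetry P[π(i) > π(i+1)] = 1/2.
By linearity: E[X] = 71 · (1/2) = (72 − 1) · (1/2) = 71/2 ≈ 35.50000.

E[X] = 71/2 = 35.50000.


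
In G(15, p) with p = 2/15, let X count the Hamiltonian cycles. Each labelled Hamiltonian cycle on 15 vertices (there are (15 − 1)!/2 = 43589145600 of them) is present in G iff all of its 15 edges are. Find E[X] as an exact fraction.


K_15 has (15 − 1)!/2 = 43589145600 labelled Hamiltonian cycles.
For each such Hamiltonian cycle H, let X_H = 1 if all 15 edges of H are present in G. Then P[X_H = 1] = p^{15} = (2/15)^{15} = 32768/437893890380859375.
Summing the indicators: E[X] = Σ_H E[X_H] = 43589145600 · p^{15} = 43589145600 · 32768/437893890380859375 = 235115905024/72081298828125.
Numerically: E[X] ≈ 0.00326.

E[X] = 43589145600 · (2/15)^{15} = 235115905024/72081298828125 ≈ 0.00326.


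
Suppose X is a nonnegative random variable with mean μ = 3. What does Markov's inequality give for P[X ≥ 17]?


μ = E[X] = 3, a = 17.
Markov: P[X ≥ 17] ≤ μ/a = (3)/17 = 3/17.
Numerically: ≈ 0.176.
(Since a = 17 > μ = 3.000, the bound 3/17 is < 1 and informative.)

P[X ≥ 17] ≤ 3/17 ≈ 0.176.


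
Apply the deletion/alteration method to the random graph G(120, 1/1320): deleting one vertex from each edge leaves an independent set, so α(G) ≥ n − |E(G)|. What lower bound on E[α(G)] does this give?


E[|E(G)|] = C(120, 2)·p = 7140 · (1/1320) = 119/22.
E[α(G)] ≥ n − E[|E(G)|] = 120 − 119/22 = 2521/22.
Numerically: ≈ 114.59091.
(This is only a lower bound; the true E[α(G)] may be larger.)

E[α(G)] ≥ 2521/22 ≈ 114.59091.


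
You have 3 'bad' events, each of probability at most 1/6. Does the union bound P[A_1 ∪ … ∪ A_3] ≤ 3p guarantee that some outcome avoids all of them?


Union bound: P[∪_{i=1}^{3} A_i] ≤ Σ_i P[A_i] ≤ 3·p = 3·(1/6) = 1/2.
Numerically: 1/2 ≈ 0.500000.
Is 1/2 < 1? YES.
Since P[∪ A_i] ≤ 1/2 < 1, the complement has P[∩ A_i^c] ≥ 1 − 1/2 = 1/2 > 0, so some outcome avoids every A_i.

3·p = 1/2 ≈ 0.500000; existence CERTIFIED by the union bound.


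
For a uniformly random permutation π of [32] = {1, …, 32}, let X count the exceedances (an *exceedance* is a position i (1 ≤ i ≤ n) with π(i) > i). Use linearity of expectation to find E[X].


Write X = Σ_{i=1}^{32} X_i, where X_i = 1_{π(i) > i}.
For each fixed i, π(i) is uniform over {1, …, 32} (marginal of a uniform permutation), so P[π(i) > i] = (n − i)/n. Summing: Σ_{i=1}^{32} (n − i)/n = (0 + 1 + … + 31)/32 = 32(32 − 1)/(2·32) = (32 − 1)/2.
Hence E[X] = Σ_{i=1}^{32} (32 − i)/32 = 31/2 ≈ 15.50000.

E[X] = 31/2 = 15.50000.


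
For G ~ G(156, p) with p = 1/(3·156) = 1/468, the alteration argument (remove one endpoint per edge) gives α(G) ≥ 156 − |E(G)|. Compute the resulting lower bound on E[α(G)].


E[|E(G)|] = C(156, 2)·p = 12090 · (1/468) = 155/6.
E[α(G)] ≥ n − E[|E(G)|] = 156 − 155/6 = 781/6.
Numerically: ≈ 130.1667.
(This is only a lower bound; the true E[α(G)] may be larger.)

E[α(G)] ≥ 781/6 ≈ 130.1667.


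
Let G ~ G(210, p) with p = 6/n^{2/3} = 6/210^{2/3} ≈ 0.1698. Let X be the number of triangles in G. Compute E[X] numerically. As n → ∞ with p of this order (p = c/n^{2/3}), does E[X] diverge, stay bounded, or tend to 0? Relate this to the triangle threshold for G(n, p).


Number of potential triangles: C(210, 3) = 1521520.
Each occurs with probability p³ ≈ (0.1698)³ ≈ 4.897959e-03.
By linearity: E[X] = C(210, 3)·p³ ≈ 1521520 · 4.897959e-03 ≈ 7452.3429.
Since α = 2/3 < 1, p = c/n^{2/3} ≫ 1/n is above the triangle threshold p ~ 1/n. Asymptotically E[X] ~ (c³/6)·n^{3(1−α)} = (6³/6)·n^{1} → ∞; triangles are abundant w.h.p.

E[X] ≈ 7452.3429; in regime p = Θ(1/n^{2/3}) E[X] diverges (above the triangle threshold p ~ 1/n).


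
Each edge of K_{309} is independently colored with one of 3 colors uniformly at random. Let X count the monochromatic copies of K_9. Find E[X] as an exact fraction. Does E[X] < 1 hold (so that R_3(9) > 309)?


E[X] = C(309, 9) · 3^{1 − 36} = 62920976643980686 · 3^{−35} = 62920976643980686/50031545098999707.
As a reduced fraction: E[X] = 62920976643980686/50031545098999707 ≈ 1.25763.
Is E[X] < 1? NO.
Since E[X] ≥ 1, the first-moment bound is inconclusive at n = 309; it does NOT by itself certify R_3(9) > 309.

E[X] = 62920976643980686/50031545098999707 ≈ 1.25763; E[X] ≥ 1; first-moment method inconclusive here.


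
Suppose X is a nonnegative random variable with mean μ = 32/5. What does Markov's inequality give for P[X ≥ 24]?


μ = E[X] = 32/5, a = 24.
Markov: P[X ≥ 24] ≤ μ/a = (32/5)/24 = 4/15.
Numerically: ≈ 0.26667.
(Since a = 24 > μ = 6.40000, the bound 4/15 is < 1 and informative.)

P[X ≥ 24] ≤ 4/15 ≈ 0.26667.


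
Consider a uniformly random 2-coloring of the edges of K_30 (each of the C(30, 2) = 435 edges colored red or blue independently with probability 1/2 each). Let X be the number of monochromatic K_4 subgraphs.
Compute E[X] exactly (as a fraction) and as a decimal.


Let X = Σ_S X_S over the C(30, 4) = 27405 subsets S of size 4, where X_S = 1 if the K_4 on S is monochromatic.
For a fixed S, the K_4 on S has C(4, 2) = 6 edges. P[all 6 edges red] = (1/2)^6, and likewise for blue, so P[monochromatic] = 2·(1/2)^6 = 2^{1 − 6} = 1/32.
By linearity of expectation: E[X] = C(30, 4) · 2^{1 − 6} = 27405 · 1/32 = 27405/32.
Numerically: E[X] ≈ 856.4062.

E[X] = C(30,4)·2^(1−C(4,2)) = 27405/32 ≈ 856.4062.


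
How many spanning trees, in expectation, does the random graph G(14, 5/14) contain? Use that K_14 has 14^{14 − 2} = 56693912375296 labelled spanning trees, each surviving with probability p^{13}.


K_14 has 14^{14 − 2} = 56693912375296 labelled spanning trees.
For each such spanning tree H, let X_H = 1 if all 13 edges of H are present in G. Then P[X_H = 1] = p^{13} = (5/14)^{13} = 1220703125/793714773254144.
By linearity: E[X] = Σ_H E[X_H] = 56693912375296 · p^{13} = 56693912375296 · 1220703125/793714773254144 = 1220703125/14.
Numerically: E[X] ≈ 8.71931e+07.

E[X] = 56693912375296 · (5/14)^{13} = 1220703125/14 ≈ 8.71931e+07.


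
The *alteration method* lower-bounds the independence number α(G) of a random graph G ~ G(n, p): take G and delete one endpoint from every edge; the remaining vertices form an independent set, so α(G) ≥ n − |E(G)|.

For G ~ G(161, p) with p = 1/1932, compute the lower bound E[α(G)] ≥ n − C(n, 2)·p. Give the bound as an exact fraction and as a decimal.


E[|E(G)|] = C(161, 2)·p = 12880 · (1/1932) = 20/3.
E[α(G)] ≥ n − E[|E(G)|] = 161 − 20/3 = 463/3.
Numerically: ≈ 154.333.
(This is only a lower bound; the true E[α(G)] may be larger.)

E[α(G)] ≥ 463/3 ≈ 154.333.


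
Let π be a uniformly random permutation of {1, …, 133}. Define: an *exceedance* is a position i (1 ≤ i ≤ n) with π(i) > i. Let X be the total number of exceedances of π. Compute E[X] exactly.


Write X = Σ_{i=1}^{133} X_i, where X_i = 1_{π(i) > i}.
For each fixed i, π(i) is uniform over {1, …, 133} (marginal of a uniform permutation), so P[π(i) > i] = (n − i)/n. Summing: Σ_{i=1}^{133} (n − i)/n = (0 + 1 + … + 132)/133 = 133(133 − 1)/(2·133) = (133 − 1)/2.
Hence E[X] = Σ_{i=1}^{133} (133 − i)/133 = 66 ≈ 66.000.

E[X] = 66 = 66.000.


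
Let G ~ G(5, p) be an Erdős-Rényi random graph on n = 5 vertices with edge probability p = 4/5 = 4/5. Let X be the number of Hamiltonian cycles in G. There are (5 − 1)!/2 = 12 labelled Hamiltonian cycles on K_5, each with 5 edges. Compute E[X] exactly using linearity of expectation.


K_5 has (5 − 1)!/2 = 12 labelled Hamiltonian cycles.
For each such Hamiltonian cycle H, let X_H = 1 if all 5 edges of H are present in G. Then P[X_H = 1] = p^{5} = (4/5)^{5} = 1024/3125.
Summing the indicators: E[X] = Σ_H E[X_H] = 12 · p^{5} = 12 · 1024/3125 = 12288/3125.
Numerically: E[X] ≈ 3.9322.

E[X] = 12 · (4/5)^{5} = 12288/3125 ≈ 3.9322.


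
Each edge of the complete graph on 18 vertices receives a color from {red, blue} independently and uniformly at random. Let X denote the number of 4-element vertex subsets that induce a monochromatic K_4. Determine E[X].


Let X = Σ_S X_S over the C(18, 4) = 3060 subsets S of size 4, where X_S = 1 if the K_4 on S is monochromatic.
For a fixed S, the K_4 on S has C(4, 2) = 6 edges. P[all 6 edges red] = (1/2)^6, and likewise for blue, so P[monochromatic] = 2·(1/2)^6 = 2^{1 − 6} = 1/32.
Summing: E[X] = C(18, 4) · 2^{1 − 6} = 3060 · 1/32 = 765/8.
Numerically: E[X] ≈ 95.625000.

E[X] = C(18,4)·2^(1−C(4,2)) = 765/8 ≈ 95.625000.


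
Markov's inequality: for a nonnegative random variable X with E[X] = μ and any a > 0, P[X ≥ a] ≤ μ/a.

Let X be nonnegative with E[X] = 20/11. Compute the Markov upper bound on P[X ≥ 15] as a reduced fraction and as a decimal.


μ = E[X] = 20/11, a = 15.
Markov: P[X ≥ 15] ≤ μ/a = (20/11)/15 = 4/33.
Numerically: ≈ 0.121.
(Since a = 15 > μ = 1.818, the bound 4/33 is < 1 and informative.)

P[X ≥ 15] ≤ 4/33 ≈ 0.121.


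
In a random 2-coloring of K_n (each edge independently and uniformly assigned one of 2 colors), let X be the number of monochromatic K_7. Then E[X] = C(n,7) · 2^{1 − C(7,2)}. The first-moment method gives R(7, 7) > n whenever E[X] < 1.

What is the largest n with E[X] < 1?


We need C(n, 7) · 2^{1 − 21} < 1, i.e. C(n, 7) < 2^{21 − 1} = 1048576.
Check values of n near the boundary:
  n = 21: C(21, 7) = 116280; 116280 < 1048576? YES
  n = 22: C(22, 7) = 170544; 170544 < 1048576? YES
  n = 23: C(23, 7) = 245157; 245157 < 1048576? YES
  n = 24: C(24, 7) = 346104; 346104 < 1048576? YES
  n = 25: C(25, 7) = 480700; 480700 < 1048576? YES
  n = 26: C(26, 7) = 657800; 657800 < 1048576? YES
  n = 27: C(27, 7) = 888030; 888030 < 1048576? YES
  n = 28: C(28, 7) = 1184040; 1184040 < 1048576? NO
  n = 29: C(29, 7) = 1560780; 1560780 < 1048576? NO
The largest n with C(n, 7) < 1048576 is n = 27 (where E[X] = 444015/524288 ≈ 0.846891). Hence R(7, 7) > 27, i.e. R(7, 7) ≥ 28.

Largest n = 27; hence R(7, 7) > 27.


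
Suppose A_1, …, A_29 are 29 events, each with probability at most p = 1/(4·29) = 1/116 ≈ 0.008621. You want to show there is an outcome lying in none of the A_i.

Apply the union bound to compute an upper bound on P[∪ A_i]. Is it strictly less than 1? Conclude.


Union bound: P[∪_{i=1}^{29} A_i] ≤ Σ_i P[A_i] ≤ 29·p = 29·(1/116) = 1/4.
Numerically: 1/4 ≈ 0.250000.
Is 1/4 < 1? YES.
Since P[∪ A_i] ≤ 1/4 < 1, the complement has P[∩ A_i^c] ≥ 1 − 1/4 = 3/4 > 0, so some outcome avoids every A_i.

29·p = 1/4 ≈ 0.250000; existence CERTIFIED by the union bound.


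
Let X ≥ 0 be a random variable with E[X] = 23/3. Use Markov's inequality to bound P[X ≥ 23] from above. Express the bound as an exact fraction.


μ = E[X] = 23/3, a = 23.
Markov: P[X ≥ 23] ≤ μ/a = (23/3)/23 = 1/3.
Numerically: ≈ 0.33333.
(Since a = 23 > μ = 7.66667, the bound 1/3 is < 1 and informative.)

P[X ≥ 23] ≤ 1/3 ≈ 0.33333.


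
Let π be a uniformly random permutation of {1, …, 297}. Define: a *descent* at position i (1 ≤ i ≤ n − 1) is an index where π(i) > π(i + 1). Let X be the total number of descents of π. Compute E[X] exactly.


Write X = Σ X_I over i = 1, …, 296, with X_I the indicator of one descent.
There are 296 indicators.
For each fixed i, the pair (π(i), π(i+1)) is a uniformly random ordered pair of distinct values from {1, …, 297}; by symmetry P[π(i) > π(i+1)] = 1/2.
By linearity: E[X] = 296 · (1/2) = (297 − 1) · (1/2) = 148 ≈ 148.0000.

E[X] = 148 = 148.0000.


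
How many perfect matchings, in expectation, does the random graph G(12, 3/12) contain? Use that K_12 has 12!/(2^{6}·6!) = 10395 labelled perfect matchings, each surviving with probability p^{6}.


K_12 has 12!/(2^{6}·6!) = 10395 labelled perfect matchings.
For each such perfect matching H, let X_H = 1 if all 6 edges of H are present in G. Then P[X_H = 1] = p^{6} = (1/4)^{6} = 1/4096.
Summing the indicators: E[X] = Σ_H E[X_H] = 10395 · p^{6} = 10395 · 1/4096 = 10395/4096.
Numerically: E[X] ≈ 2.53784.

E[X] = 10395 · (1/4)^{6} = 10395/4096 ≈ 2.53784.


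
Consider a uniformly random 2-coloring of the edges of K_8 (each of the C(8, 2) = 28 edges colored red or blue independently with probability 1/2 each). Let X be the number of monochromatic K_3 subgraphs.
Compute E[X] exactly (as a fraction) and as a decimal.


Let X = Σ_S X_S over the C(8, 3) = 56 subsets S of size 3, where X_S = 1 if the K_3 on S is monochromatic.
For a fixed S, the K_3 on S has C(3, 2) = 3 edges. P[all 3 edges red] = (1/2)^3, and likewise for blue, so P[monochromatic] = 2·(1/2)^3 = 2^{1 − 3} = 1/4.
By linearity of expectation: E[X] = C(8, 3) · 2^{1 − 3} = 56 · 1/4 = 14.
Numerically: E[X] ≈ 14.000000.

E[X] = C(8,3)·2^(1−C(3,2)) = 14 ≈ 14.000000.
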